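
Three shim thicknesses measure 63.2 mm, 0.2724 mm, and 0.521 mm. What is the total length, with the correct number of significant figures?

64.0 mm

63.2 mm + 0.2724 mm + 0.521 mm = 63.9934 mm.
Addition/subtraction keeps the fewest decimal places: 63.2 → 1 decimal place, 0.2724 → 4 decimal places, 0.521 → 3 decimal places; limit is 1.
Rounded to 1 decimal place: 64.0 mm.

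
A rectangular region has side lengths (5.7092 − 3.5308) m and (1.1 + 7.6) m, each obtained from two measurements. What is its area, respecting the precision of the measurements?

19 m²

5.7092 − 3.5308 = 2.1784, limited to 4 d.p. → 5 s.f.; 1.1 + 7.6 = 8.7, limited to 1 d.p. → 2 s.f.
Carrying full precision, 2.1784 × 8.7 = 18.95208; keep min(5, 2) = 2 s.f.
Rounded to 2 significant figures: 19 m².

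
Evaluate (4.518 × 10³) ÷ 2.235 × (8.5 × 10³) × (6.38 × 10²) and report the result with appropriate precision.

(4.518 × 10³) ÷ 2.235 × (8.5 × 10³) × (6.38 × 10²) = 1.09624671141 × 10^10…
Multiplication/division keeps the fewest significant figures: 4.518 × 10³ → 4 s.f., 2.235 → 4 s.f., 8.5 × 10³ → 2 s.f., 6.38 × 10² → 3 s.f.; limit is 2.
Rounded to 2 significant figures: 1.1 × 10¹⁰.

1.1 × 10¹⁰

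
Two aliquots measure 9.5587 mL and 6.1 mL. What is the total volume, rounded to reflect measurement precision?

9.5587 mL + 6.1 mL = 15.6587 mL.
Addition/subtraction keeps the fewest decimal places: 9.5587 → 4 decimal places, 6.1 → 1 decimal place; limit is 1.
Rounded to 1 decimal place: 15.7 mL.

15.7 mL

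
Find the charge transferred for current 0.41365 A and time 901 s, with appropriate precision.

charge transferred = 0.41365 A × 901 s = 372.69865 C.
0.41365 has 5 significant figures; 901 has 3.
Division/multiplication keeps the fewest: 3 significant figures.
Rounded: 373 C.

373 C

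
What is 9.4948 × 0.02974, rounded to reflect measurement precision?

0.2824

9.4948 × 0.02974 = 0.282375352
Multiplication/division keeps the fewest significant figures: 9.4948 → 5 s.f., 0.02974 → 4 s.f.; limit is 4.
Rounded to 4 significant figures: 0.2824.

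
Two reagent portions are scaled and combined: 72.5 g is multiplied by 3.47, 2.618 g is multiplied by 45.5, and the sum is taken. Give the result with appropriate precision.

371 g

72.5 × 3.47 = 251.575 → 252 g (3 s.f., last digit at the 10^0 place).
2.618 × 45.5 = 119.119 → 119 g (3 s.f., last digit at the 10^0 place).
Sum: 370.694 g; keep the coarser place, 10^0.
Result: 371 g.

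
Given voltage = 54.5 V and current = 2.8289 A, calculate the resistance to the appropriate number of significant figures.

resistance = 54.5 V ÷ 2.8289 A = 19.2654388632… Ω.
54.5 has 3 significant figures; 2.8289 has 5.
Division/multiplication keeps the fewest: 3 significant figures.
Rounded: 19.3 Ω.

19.3 Ω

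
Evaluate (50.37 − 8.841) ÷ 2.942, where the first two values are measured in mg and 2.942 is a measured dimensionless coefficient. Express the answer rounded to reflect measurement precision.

50.37 mg − 8.841 mg = 41.529 mg; the difference is limited to 2 decimal places (4 s.f.).
Carrying full precision, 41.529 ÷ 2.942 = 14.1159075459… mg; 2.942 has 4 s.f., so the result keeps min(4, 4) = 4 s.f.
Rounded to 4 significant figures: 14.12 mg.

14.12 mg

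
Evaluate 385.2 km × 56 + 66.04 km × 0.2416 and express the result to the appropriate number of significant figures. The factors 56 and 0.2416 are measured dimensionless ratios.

385.2 × 56 = 21571.2 → 2.2 × 10^4 km (2 s.f., last digit at the 10^3 place).
66.04 × 0.2416 = 15.955264 → 15.96 km (4 s.f., last digit at the 10^-2 place).
Sum: 21587.155264 km; keep the coarser place, 10^3.
Result: 2.2 × 10^4 km.

2.2 × 10^4 km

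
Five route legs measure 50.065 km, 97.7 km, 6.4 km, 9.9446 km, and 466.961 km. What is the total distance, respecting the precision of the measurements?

631.1 km

50.065 km + 97.7 km + 6.4 km + 9.9446 km + 466.961 km = 631.0706 km.
Addition/subtraction keeps the fewest decimal places: 50.065 → 3 decimal places, 97.7 → 1 decimal place, 6.4 → 1 decimal place, 9.9446 → 4 decimal places, 466.961 → 3 decimal places; limit is 1.
Rounded to 1 decimal place: 631.1 km.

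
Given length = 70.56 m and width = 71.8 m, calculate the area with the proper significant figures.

5.07 × 10³ m²

area = 70.56 m × 71.8 m = 5066.208 m².
70.56 has 4 significant figures; 71.8 has 3.
Division/multiplication keeps the fewest: 3 significant figures.
Rounded: 5.07 × 10³ m².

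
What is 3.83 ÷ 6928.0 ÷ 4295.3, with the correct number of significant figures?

1.29 × 10⁻⁷

3.83 ÷ 6928.0 ÷ 4295.3 = 1.28705585013 × 10^-7…
Multiplication/division keeps the fewest significant figures: 3.83 → 3 s.f., 6928.0 → 5 s.f., 4295.3 → 5 s.f.; limit is 3.
Rounded to 3 significant figures: 1.29 × 10⁻⁷.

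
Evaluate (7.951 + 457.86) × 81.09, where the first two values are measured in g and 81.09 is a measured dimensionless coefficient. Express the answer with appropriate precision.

7.951 g + 457.86 g = 465.811 g; the sum is limited to 2 decimal places (5 s.f.).
Carrying full precision, 465.811 × 81.09 = 37772.61399 g; 81.09 has 4 s.f., so the result keeps min(5, 4) = 4 s.f.
Rounded to 4 significant figures: 3.777 × 10⁴ g.

3.777 × 10⁴ g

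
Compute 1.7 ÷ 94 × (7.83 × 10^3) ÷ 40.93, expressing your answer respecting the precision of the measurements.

1.7 ÷ 94 × (7.83 × 10^3) ÷ 40.93 = 3.45972105983…
Multiplication/division keeps the fewest significant figures: 1.7 → 2 s.f., 94 → 2 s.f., 7.83 × 10^3 → 3 s.f., 40.93 → 4 s.f.; limit is 2.
Rounded to 2 significant figures: 3.5.

3.5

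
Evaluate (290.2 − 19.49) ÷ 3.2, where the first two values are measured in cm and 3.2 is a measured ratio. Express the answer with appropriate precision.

290.2 cm − 19.49 cm = 270.71 cm; the difference is limited to 1 decimal place (4 s.f.).
Carrying full precision, 270.71 ÷ 3.2 = 84.596875 cm; 3.2 has 2 s.f., so the result keeps min(4, 2) = 2 s.f.
Rounded to 2 significant figures: 85 cm.

85 cm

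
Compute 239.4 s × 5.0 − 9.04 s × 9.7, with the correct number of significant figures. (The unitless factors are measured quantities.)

1.1 × 10³ s

239.4 × 5.0 = 1197 → 1.2 × 10³ s (2 s.f., last digit at the 10^2 place).
9.04 × 9.7 = 87.688 → 88 s (2 s.f., last digit at the 10^0 place).
Difference: 1109.312 s; keep the coarser place, 10^2.
Result: 1.1 × 10³ s.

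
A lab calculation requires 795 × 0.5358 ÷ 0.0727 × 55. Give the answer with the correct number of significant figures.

3.2 × 10^5

795 × 0.5358 ÷ 0.0727 × 55 = 322253.851444…
Multiplication/division keeps the fewest significant figures: 795 → 3 s.f., 0.5358 → 4 s.f., 0.0727 → 3 s.f., 55 → 2 s.f.; limit is 2.
Rounded to 2 significant figures: 3.2 × 10^5.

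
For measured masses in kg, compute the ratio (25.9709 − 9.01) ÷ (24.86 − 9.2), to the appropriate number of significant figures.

1.08

25.9709 − 9.01 = 16.9609, limited to 2 d.p. → 4 s.f.; 24.86 − 9.2 = 15.66, limited to 1 d.p. → 3 s.f.
Carrying full precision, 16.9609 ÷ 15.66 = 1.0830715198…; keep min(4, 3) = 3 s.f.
Rounded to 3 significant figures: 1.08.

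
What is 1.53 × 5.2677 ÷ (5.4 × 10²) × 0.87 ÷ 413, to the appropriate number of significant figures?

3.1 × 10⁻⁵

1.53 × 5.2677 ÷ (5.4 × 10²) × 0.87 ÷ 413 = 0.0000314403886199…
Multiplication/division keeps the fewest significant figures: 1.53 → 3 s.f., 5.2677 → 5 s.f., 5.4 × 10² → 2 s.f., 0.87 → 2 s.f., 413 → 3 s.f.; limit is 2.
Rounded to 2 significant figures: 3.1 × 10⁻⁵.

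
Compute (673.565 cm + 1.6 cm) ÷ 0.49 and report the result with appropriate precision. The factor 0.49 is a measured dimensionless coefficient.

673.565 cm + 1.6 cm = 675.165 cm; the sum is limited to 1 decimal place (4 s.f.).
Carrying full precision, 675.165 ÷ 0.49 = 1377.8877551… cm; 0.49 has 2 s.f., so the result keeps min(4, 2) = 2 s.f.
Rounded to 2 significant figures: 1.4 × 10³ cm.

1.4 × 10³ cm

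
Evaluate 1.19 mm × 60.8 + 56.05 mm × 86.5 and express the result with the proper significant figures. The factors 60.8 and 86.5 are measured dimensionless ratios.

1.19 × 60.8 = 72.352 → 72.4 mm (3 s.f., last digit at the 10^-1 place).
56.05 × 86.5 = 4848.325 → 4.85 × 10^3 mm (3 s.f., last digit at the 10^1 place).
Sum: 4920.677 mm; keep the coarser place, 10^1.
Result: 4.92 × 10^3 mm.

4.92 × 10^3 mm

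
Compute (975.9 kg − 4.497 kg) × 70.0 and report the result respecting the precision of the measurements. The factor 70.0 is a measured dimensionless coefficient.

6.80 × 10^4 kg

975.9 kg − 4.497 kg = 971.403 kg; the difference is limited to 1 decimal place (4 s.f.).
Carrying full precision, 971.403 × 70.0 = 67998.21 kg; 70.0 has 3 s.f., so the result keeps min(4, 3) = 3 s.f.
Rounded to 3 significant figures: 6.80 × 10^4 kg.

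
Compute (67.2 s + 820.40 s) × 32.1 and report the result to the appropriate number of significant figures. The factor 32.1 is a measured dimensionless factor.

67.2 s + 820.40 s = 887.60 s; the sum is limited to 1 decimal place (4 s.f.).
Carrying full precision, 887.60 × 32.1 = 28491.96 s; 32.1 has 3 s.f., so the result keeps min(4, 3) = 3 s.f.
Rounded to 3 significant figures: 2.85 × 10⁴ s.

2.85 × 10⁴ s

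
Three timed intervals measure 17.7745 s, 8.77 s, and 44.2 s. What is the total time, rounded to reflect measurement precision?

70.7 s

17.7745 s + 8.77 s + 44.2 s = 70.7445 s.
Addition/subtraction keeps the fewest decimal places: 17.7745 → 4 decimal places, 8.77 → 2 decimal places, 44.2 → 1 decimal place; limit is 1.
Rounded to 1 decimal place: 70.7 s.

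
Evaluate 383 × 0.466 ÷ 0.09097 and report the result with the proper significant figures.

383 × 0.466 ÷ 0.09097 = 1961.94349786…
Multiplication/division keeps the fewest significant figures: 383 → 3 s.f., 0.466 → 3 s.f., 0.09097 → 4 s.f.; limit is 3.
Rounded to 3 significant figures: 1.96 × 10^3.

1.96 × 10^3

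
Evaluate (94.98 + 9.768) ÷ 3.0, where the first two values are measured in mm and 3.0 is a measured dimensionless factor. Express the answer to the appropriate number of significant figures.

35 mm

94.98 mm + 9.768 mm = 104.748 mm; the sum is limited to 2 decimal places (5 s.f.).
Carrying full precision, 104.748 ÷ 3.0 = 34.916 mm; 3.0 has 2 s.f., so the result keeps min(5, 2) = 2 s.f.
Rounded to 2 significant figures: 35 mm.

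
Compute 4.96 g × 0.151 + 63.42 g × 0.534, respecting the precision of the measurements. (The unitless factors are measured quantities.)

34.6 g

4.96 × 0.151 = 0.74896 → 0.749 g (3 s.f., last digit at the 10^-3 place).
63.42 × 0.534 = 33.86628 → 33.9 g (3 s.f., last digit at the 10^-1 place).
Sum: 34.61524 g; keep the coarser place, 10^-1.
Result: 34.6 g.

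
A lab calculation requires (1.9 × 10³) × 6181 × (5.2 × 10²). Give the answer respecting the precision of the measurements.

(1.9 × 10³) × 6181 × (5.2 × 10²) = 6.106828 × 10^9
Multiplication/division keeps the fewest significant figures: 1.9 × 10³ → 2 s.f., 6181 → 4 s.f., 5.2 × 10² → 2 s.f.; limit is 2.
Rounded to 2 significant figures: 6.1 × 10⁹.

6.1 × 10⁹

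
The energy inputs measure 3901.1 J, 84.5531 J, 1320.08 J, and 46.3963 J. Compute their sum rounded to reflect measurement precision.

3901.1 J + 84.5531 J + 1320.08 J + 46.3963 J = 5352.1294 J.
Addition/subtraction keeps the fewest decimal places: 3901.1 → 1 decimal place, 84.5531 → 4 decimal places, 1320.08 → 2 decimal places, 46.3963 → 4 decimal places; limit is 1.
Rounded to 1 decimal place: 5.3521 × 10³ J.

5.3521 × 10³ J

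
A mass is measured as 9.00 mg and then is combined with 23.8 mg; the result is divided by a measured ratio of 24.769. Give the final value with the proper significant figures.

1.32 mg

9.00 mg + 23.8 mg = 32.80 mg; the sum is limited to 1 decimal place (3 s.f.).
Carrying full precision, 32.80 ÷ 24.769 = 1.32423594009… mg; 24.769 has 5 s.f., so the result keeps min(3, 5) = 3 s.f.
Rounded to 3 significant figures: 1.32 mg.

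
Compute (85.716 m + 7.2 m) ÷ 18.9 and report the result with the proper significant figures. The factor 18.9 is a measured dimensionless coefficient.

4.92 m

85.716 m + 7.2 m = 92.916 m; the sum is limited to 1 decimal place (3 s.f.).
Carrying full precision, 92.916 ÷ 18.9 = 4.91619047619… m; 18.9 has 3 s.f., so the result keeps min(3, 3) = 3 s.f.
Rounded to 3 significant figures: 4.92 m.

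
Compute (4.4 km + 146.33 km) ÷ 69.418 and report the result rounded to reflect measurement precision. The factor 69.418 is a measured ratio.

2.171 km

4.4 km + 146.33 km = 150.73 km; the sum is limited to 1 decimal place (4 s.f.).
Carrying full precision, 150.73 ÷ 69.418 = 2.17133884583… km; 69.418 has 5 s.f., so the result keeps min(4, 5) = 4 s.f.
Rounded to 4 significant figures: 2.171 km.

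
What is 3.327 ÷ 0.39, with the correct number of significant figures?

3.327 ÷ 0.39 = 8.53076923077…
Multiplication/division keeps the fewest significant figures: 3.327 → 4 s.f., 0.39 → 2 s.f.; limit is 2.
Rounded to 2 significant figures: 8.5.

8.5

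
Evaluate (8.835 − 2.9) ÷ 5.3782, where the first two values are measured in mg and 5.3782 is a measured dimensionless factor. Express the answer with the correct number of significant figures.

1.1 mg

8.835 mg − 2.9 mg = 5.935 mg; the difference is limited to 1 decimal place (2 s.f.).
Carrying full precision, 5.935 ÷ 5.3782 = 1.10352906177… mg; 5.3782 has 5 s.f., so the result keeps min(2, 5) = 2 s.f.
Rounded to 2 significant figures: 1.1 mg.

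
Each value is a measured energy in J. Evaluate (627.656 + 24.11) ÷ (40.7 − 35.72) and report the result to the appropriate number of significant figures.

1.3 × 10²

627.656 + 24.11 = 651.766, limited to 2 d.p. → 5 s.f.; 40.7 − 35.72 = 4.98, limited to 1 d.p. → 2 s.f.
Carrying full precision, 651.766 ÷ 4.98 = 130.876706827…; keep min(5, 2) = 2 s.f.
Rounded to 2 significant figures: 1.3 × 10².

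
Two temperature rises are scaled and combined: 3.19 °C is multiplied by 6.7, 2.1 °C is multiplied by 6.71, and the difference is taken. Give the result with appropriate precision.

3.19 × 6.7 = 21.373 → 21 °C (2 s.f., last digit at the 10^0 place).
2.1 × 6.71 = 14.091 → 14 °C (2 s.f., last digit at the 10^0 place).
Difference: 7.282 °C; keep the coarser place, 10^0.
Result: 7 °C.

7 °C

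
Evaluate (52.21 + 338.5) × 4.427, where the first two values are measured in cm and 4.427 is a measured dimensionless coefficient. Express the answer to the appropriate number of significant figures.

52.21 cm + 338.5 cm = 390.71 cm; the sum is limited to 1 decimal place (4 s.f.).
Carrying full precision, 390.71 × 4.427 = 1729.67317 cm; 4.427 has 4 s.f., so the result keeps min(4, 4) = 4 s.f.
Rounded to 4 significant figures: 1730. cm.

1730. cm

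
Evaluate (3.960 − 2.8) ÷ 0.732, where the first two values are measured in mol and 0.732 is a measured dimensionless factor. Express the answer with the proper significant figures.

3.960 mol − 2.8 mol = 1.160 mol; the difference is limited to 1 decimal place (2 s.f.).
Carrying full precision, 1.160 ÷ 0.732 = 1.58469945355… mol; 0.732 has 3 s.f., so the result keeps min(2, 3) = 2 s.f.
Rounded to 2 significant figures: 1.6 mol.

1.6 mol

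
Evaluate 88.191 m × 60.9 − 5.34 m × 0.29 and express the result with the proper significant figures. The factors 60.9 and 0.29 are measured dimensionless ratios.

5.37 × 10^3 m

88.191 × 60.9 = 5370.8319 → 5.37 × 10^3 m (3 s.f., last digit at the 10^1 place).
5.34 × 0.29 = 1.5486 → 1.5 m (2 s.f., last digit at the 10^-1 place).
Difference: 5369.2833 m; keep the coarser place, 10^1.
Result: 5.37 × 10^3 m.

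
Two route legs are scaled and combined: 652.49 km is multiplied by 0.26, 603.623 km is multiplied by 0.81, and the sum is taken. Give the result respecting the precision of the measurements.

652.49 × 0.26 = 169.6474 → 1.7 × 10² km (2 s.f., last digit at the 10^1 place).
603.623 × 0.81 = 488.93463 → 4.9 × 10² km (2 s.f., last digit at the 10^1 place).
Sum: 658.58203 km; keep the coarser place, 10^1.
Result: 6.6 × 10² km.

6.6 × 10² km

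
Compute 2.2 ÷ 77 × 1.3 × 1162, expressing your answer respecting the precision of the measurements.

43

2.2 ÷ 77 × 1.3 × 1162 = 43.16
Multiplication/division keeps the fewest significant figures: 2.2 → 2 s.f., 77 → 2 s.f., 1.3 → 2 s.f., 1162 → 4 s.f.; limit is 2.
Rounded to 2 significant figures: 43.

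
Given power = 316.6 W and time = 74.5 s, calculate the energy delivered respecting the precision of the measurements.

2.36 × 10⁴ J

energy delivered = 316.6 W × 74.5 s = 23586.7 J.
316.6 has 4 significant figures; 74.5 has 3.
Division/multiplication keeps the fewest: 3 significant figures.
Rounded: 2.36 × 10⁴ J.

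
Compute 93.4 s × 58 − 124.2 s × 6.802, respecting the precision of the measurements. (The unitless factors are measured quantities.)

93.4 × 58 = 5417.2 → 5.4 × 10³ s (2 s.f., last digit at the 10^2 place).
124.2 × 6.802 = 844.8084 → 844.8 s (4 s.f., last digit at the 10^-1 place).
Difference: 4572.3916 s; keep the coarser place, 10^2.
Result: 4.6 × 10³ s.

4.6 × 10³ s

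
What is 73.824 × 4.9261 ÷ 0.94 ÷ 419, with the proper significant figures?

73.824 × 4.9261 ÷ 0.94 ÷ 419 = 0.923334195907…
Multiplication/division keeps the fewest significant figures: 73.824 → 5 s.f., 4.9261 → 5 s.f., 0.94 → 2 s.f., 419 → 3 s.f.; limit is 2.
Rounded to 2 significant figures: 0.92.

0.92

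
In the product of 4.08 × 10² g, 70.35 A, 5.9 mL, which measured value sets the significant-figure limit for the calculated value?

5.9 mL

4.08 × 10² g → 3 s.f.; 70.35 A → 4 s.f.; 5.9 mL → 2 s.f.
The fewest is 2 significant figures, from 5.9 mL.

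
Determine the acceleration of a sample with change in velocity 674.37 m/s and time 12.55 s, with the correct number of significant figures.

53.73 m/s²

acceleration = 674.37 m/s ÷ 12.55 s = 53.7346613546… m/s².
674.37 has 5 significant figures; 12.55 has 4.
Division/multiplication keeps the fewest: 4 significant figures.
Rounded: 53.73 m/s².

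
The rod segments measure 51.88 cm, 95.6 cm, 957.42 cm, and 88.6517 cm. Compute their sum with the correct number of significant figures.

51.88 cm + 95.6 cm + 957.42 cm + 88.6517 cm = 1193.5517 cm.
Addition/subtraction keeps the fewest decimal places: 51.88 → 2 decimal places, 95.6 → 1 decimal place, 957.42 → 2 decimal places, 88.6517 → 4 decimal places; limit is 1.
Rounded to 1 decimal place: 1193.6 cm.

1193.6 cm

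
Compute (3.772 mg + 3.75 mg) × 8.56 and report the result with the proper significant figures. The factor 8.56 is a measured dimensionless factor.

3.772 mg + 3.75 mg = 7.522 mg; the sum is limited to 2 decimal places (3 s.f.).
Carrying full precision, 7.522 × 8.56 = 64.38832 mg; 8.56 has 3 s.f., so the result keeps min(3, 3) = 3 s.f.
Rounded to 3 significant figures: 64.4 mg.

64.4 mg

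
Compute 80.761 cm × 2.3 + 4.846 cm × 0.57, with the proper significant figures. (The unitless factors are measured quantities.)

80.761 × 2.3 = 185.7503 → 1.9 × 10^2 cm (2 s.f., last digit at the 10^1 place).
4.846 × 0.57 = 2.76222 → 2.8 cm (2 s.f., last digit at the 10^-1 place).
Sum: 188.51252 cm; keep the coarser place, 10^1.
Result: 1.9 × 10^2 cm.

1.9 × 10^2 cm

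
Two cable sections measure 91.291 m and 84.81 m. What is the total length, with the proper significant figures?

91.291 m + 84.81 m = 176.101 m.
Addition/subtraction keeps the fewest decimal places: 91.291 → 3 decimal places, 84.81 → 2 decimal places; limit is 2.
Rounded to 2 decimal places: 1.7610 × 10² m.

1.7610 × 10² m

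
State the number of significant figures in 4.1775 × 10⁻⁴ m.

5

4.1775 × 10⁻⁴: in scientific notation every digit of the coefficient is significant.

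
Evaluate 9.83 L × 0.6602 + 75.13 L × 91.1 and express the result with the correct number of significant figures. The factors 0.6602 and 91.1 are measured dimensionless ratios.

6.85 × 10³ L

9.83 × 0.6602 = 6.489766 → 6.49 L (3 s.f., last digit at the 10^-2 place).
75.13 × 91.1 = 6844.343 → 6.84 × 10³ L (3 s.f., last digit at the 10^1 place).
Sum: 6850.832766 L; keep the coarser place, 10^1.
Result: 6.85 × 10³ L.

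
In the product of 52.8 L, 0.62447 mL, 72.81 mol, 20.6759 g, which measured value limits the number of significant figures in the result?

52.8 L

52.8 L → 3 s.f.; 0.62447 mL → 5 s.f.; 72.81 mol → 4 s.f.; 20.6759 g → 6 s.f.
The fewest is 3 significant figures, from 52.8 L.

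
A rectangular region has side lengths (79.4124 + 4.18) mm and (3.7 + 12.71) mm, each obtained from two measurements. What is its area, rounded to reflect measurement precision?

1.37 × 10³ mm²

79.4124 + 4.18 = 83.5924, limited to 2 d.p. → 4 s.f.; 3.7 + 12.71 = 16.41, limited to 1 d.p. → 3 s.f.
Carrying full precision, 83.5924 × 16.41 = 1371.751284; keep min(4, 3) = 3 s.f.
Rounded to 3 significant figures: 1.37 × 10³ mm².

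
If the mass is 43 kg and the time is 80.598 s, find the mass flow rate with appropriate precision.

mass flow rate = 43 kg ÷ 80.598 s = 0.533511997816… kg/s.
43 has 2 significant figures; 80.598 has 5.
Division/multiplication keeps the fewest: 2 significant figures.
Rounded: 0.53 kg/s.

0.53 kg/s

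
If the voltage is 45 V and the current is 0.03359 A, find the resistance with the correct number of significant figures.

resistance = 45 V ÷ 0.03359 A = 1339.68442989… Ω.
45 has 2 significant figures; 0.03359 has 4.
Division/multiplication keeps the fewest: 2 significant figures.
Rounded: 1.3 × 10³ Ω.

1.3 × 10³ Ω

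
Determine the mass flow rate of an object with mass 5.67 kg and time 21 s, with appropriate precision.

mass flow rate = 5.67 kg ÷ 21 s = 0.27 kg/s.
5.67 has 3 significant figures; 21 has 2.
Division/multiplication keeps the fewest: 2 significant figures.
Rounded: 0.27 kg/s.

0.27 kg/s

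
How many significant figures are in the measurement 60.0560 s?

60.0560: trailing zeros after a decimal point are significant; zeros between nonzero digits are significant.

6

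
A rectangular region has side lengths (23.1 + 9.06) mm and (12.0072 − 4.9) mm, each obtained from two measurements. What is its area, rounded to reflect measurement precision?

2.3 × 10^2 mm²

23.1 + 9.06 = 32.16, limited to 1 d.p. → 3 s.f.; 12.0072 − 4.9 = 7.1072, limited to 1 d.p. → 2 s.f.
Carrying full precision, 32.16 × 7.1072 = 228.567552; keep min(3, 2) = 2 s.f.
Rounded to 2 significant figures: 2.3 × 10^2 mm².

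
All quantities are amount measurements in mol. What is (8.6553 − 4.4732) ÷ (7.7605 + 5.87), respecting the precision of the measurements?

8.6553 − 4.4732 = 4.1821, limited to 4 d.p. → 5 s.f.; 7.7605 + 5.87 = 13.6305, limited to 2 d.p. → 4 s.f.
Carrying full precision, 4.1821 ÷ 13.6305 = 0.306819265618…; keep min(5, 4) = 4 s.f.
Rounded to 4 significant figures: 0.3068.

0.3068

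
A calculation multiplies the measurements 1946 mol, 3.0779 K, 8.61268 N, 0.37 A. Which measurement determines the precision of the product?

1946 mol → 4 s.f.; 3.0779 K → 5 s.f.; 8.61268 N → 6 s.f.; 0.37 A → 2 s.f.
The fewest is 2 significant figures, from 0.37 A.

0.37 A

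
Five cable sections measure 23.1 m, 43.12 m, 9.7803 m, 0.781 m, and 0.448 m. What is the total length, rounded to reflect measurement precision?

77.2 m

23.1 m + 43.12 m + 9.7803 m + 0.781 m + 0.448 m = 77.2293 m.
Addition/subtraction keeps the fewest decimal places: 23.1 → 1 decimal place, 43.12 → 2 decimal places, 9.7803 → 4 decimal places, 0.781 → 3 decimal places, 0.448 → 3 decimal places; limit is 1.
Rounded to 1 decimal place: 77.2 m.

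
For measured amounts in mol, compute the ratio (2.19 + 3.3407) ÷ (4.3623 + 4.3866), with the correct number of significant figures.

2.19 + 3.3407 = 5.5307, limited to 2 d.p. → 3 s.f.; 4.3623 + 4.3866 = 8.7489, limited to 4 d.p. → 5 s.f.
Carrying full precision, 5.5307 ÷ 8.7489 = 0.632159471476…; keep min(3, 5) = 3 s.f.
Rounded to 3 significant figures: 0.632.

0.632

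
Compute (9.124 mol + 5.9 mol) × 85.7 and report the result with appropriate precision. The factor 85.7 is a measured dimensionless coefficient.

1.29 × 10^3 mol

9.124 mol + 5.9 mol = 15.024 mol; the sum is limited to 1 decimal place (3 s.f.).
Carrying full precision, 15.024 × 85.7 = 1287.5568 mol; 85.7 has 3 s.f., so the result keeps min(3, 3) = 3 s.f.
Rounded to 3 significant figures: 1.29 × 10^3 mol.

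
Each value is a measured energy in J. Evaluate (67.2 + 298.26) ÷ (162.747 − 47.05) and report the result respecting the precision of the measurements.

3.159

67.2 + 298.26 = 365.46, limited to 1 d.p. → 4 s.f.; 162.747 − 47.05 = 115.697, limited to 2 d.p. → 5 s.f.
Carrying full precision, 365.46 ÷ 115.697 = 3.15876816166…; keep min(4, 5) = 4 s.f.
Rounded to 4 significant figures: 3.159.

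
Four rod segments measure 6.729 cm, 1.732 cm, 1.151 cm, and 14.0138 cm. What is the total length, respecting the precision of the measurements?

23.626 cm

6.729 cm + 1.732 cm + 1.151 cm + 14.0138 cm = 23.6258 cm.
Addition/subtraction keeps the fewest decimal places: 6.729 → 3 decimal places, 1.732 → 3 decimal places, 1.151 → 3 decimal places, 14.0138 → 4 decimal places; limit is 3.
Rounded to 3 decimal places: 23.626 cm.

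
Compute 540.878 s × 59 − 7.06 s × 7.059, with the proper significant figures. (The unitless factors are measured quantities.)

3.2 × 10^4 s

540.878 × 59 = 31911.802 → 3.2 × 10^4 s (2 s.f., last digit at the 10^3 place).
7.06 × 7.059 = 49.83654 → 49.8 s (3 s.f., last digit at the 10^-1 place).
Difference: 31861.96546 s; keep the coarser place, 10^3.
Result: 3.2 × 10^4 s.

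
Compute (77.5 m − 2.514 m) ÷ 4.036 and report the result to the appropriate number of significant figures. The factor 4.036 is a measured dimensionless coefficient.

77.5 m − 2.514 m = 74.986 m; the difference is limited to 1 decimal place (3 s.f.).
Carrying full precision, 74.986 ÷ 4.036 = 18.5792864222… m; 4.036 has 4 s.f., so the result keeps min(3, 4) = 3 s.f.
Rounded to 3 significant figures: 18.6 m.

18.6 m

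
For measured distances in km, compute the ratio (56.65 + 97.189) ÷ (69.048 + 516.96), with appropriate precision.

56.65 + 97.189 = 153.839, limited to 2 d.p. → 5 s.f.; 69.048 + 516.96 = 586.008, limited to 2 d.p. → 5 s.f.
Carrying full precision, 153.839 ÷ 586.008 = 0.26252030689…; keep min(5, 5) = 5 s.f.
Rounded to 5 significant figures: 0.26252.

0.26252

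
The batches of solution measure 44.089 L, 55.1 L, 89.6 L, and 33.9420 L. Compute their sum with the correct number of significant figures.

44.089 L + 55.1 L + 89.6 L + 33.9420 L = 222.7310 L.
Addition/subtraction keeps the fewest decimal places: 44.089 → 3 decimal places, 55.1 → 1 decimal place, 89.6 → 1 decimal place, 33.9420 → 4 decimal places; limit is 1.
Rounded to 1 decimal place: 222.7 L.

222.7 L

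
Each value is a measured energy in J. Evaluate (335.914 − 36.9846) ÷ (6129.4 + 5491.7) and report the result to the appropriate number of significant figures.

335.914 − 36.9846 = 298.9294, limited to 3 d.p. → 6 s.f.; 6129.4 + 5491.7 = 11621.1, limited to 1 d.p. → 6 s.f.
Carrying full precision, 298.9294 ÷ 11621.1 = 0.0257229866364…; keep min(6, 6) = 6 s.f.
Rounded to 6 significant figures: 2.57230 × 10⁻².

2.57230 × 10⁻²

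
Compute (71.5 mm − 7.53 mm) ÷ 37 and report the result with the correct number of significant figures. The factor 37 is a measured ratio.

71.5 mm − 7.53 mm = 63.97 mm; the difference is limited to 1 decimal place (3 s.f.).
Carrying full precision, 63.97 ÷ 37 = 1.72891891892… mm; 37 has 2 s.f., so the result keeps min(3, 2) = 2 s.f.
Rounded to 2 significant figures: 1.7 mm.

1.7 mm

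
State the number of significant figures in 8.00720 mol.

8.00720: trailing zeros after a decimal point are significant; zeros between nonzero digits are significant.

6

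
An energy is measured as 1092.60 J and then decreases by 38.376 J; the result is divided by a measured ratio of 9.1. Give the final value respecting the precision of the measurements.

1092.60 J − 38.376 J = 1054.224 J; the difference is limited to 2 decimal places (6 s.f.).
Carrying full precision, 1054.224 ÷ 9.1 = 115.848791209… J; 9.1 has 2 s.f., so the result keeps min(6, 2) = 2 s.f.
Rounded to 2 significant figures: 1.2 × 10^2 J.

1.2 × 10^2 J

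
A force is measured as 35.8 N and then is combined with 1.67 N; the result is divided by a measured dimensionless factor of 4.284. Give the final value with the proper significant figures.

35.8 N + 1.67 N = 37.47 N; the sum is limited to 1 decimal place (3 s.f.).
Carrying full precision, 37.47 ÷ 4.284 = 8.74649859944… N; 4.284 has 4 s.f., so the result keeps min(3, 4) = 3 s.f.
Rounded to 3 significant figures: 8.75 N.

8.75 N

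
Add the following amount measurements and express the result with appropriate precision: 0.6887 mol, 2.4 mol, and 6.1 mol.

9.2 mol

0.6887 mol + 2.4 mol + 6.1 mol = 9.1887 mol.
Addition/subtraction keeps the fewest decimal places: 0.6887 → 4 decimal places, 2.4 → 1 decimal place, 6.1 → 1 decimal place; limit is 1.
Rounded to 1 decimal place: 9.2 mol.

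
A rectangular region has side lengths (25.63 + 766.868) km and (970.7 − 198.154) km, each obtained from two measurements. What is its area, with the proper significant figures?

6.122 × 10^5 km²

25.63 + 766.868 = 792.498, limited to 2 d.p. → 5 s.f.; 970.7 − 198.154 = 772.546, limited to 1 d.p. → 4 s.f.
Carrying full precision, 792.498 × 772.546 = 612241.159908; keep min(5, 4) = 4 s.f.
Rounded to 4 significant figures: 6.122 × 10^5 km².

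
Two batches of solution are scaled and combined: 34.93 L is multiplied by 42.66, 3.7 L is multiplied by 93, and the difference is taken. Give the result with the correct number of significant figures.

34.93 × 42.66 = 1490.1138 → 1490. L (4 s.f., last digit at the 10^0 place).
3.7 × 93 = 344.1 → 3.4 × 10² L (2 s.f., last digit at the 10^1 place).
Difference: 1146.0138 L; keep the coarser place, 10^1.
Result: 1.15 × 10³ L.

1.15 × 10³ L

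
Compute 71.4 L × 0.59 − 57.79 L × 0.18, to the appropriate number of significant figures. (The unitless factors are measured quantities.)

71.4 × 0.59 = 42.126 → 42 L (2 s.f., last digit at the 10^0 place).
57.79 × 0.18 = 10.4022 → 1.0 × 10^1 L (2 s.f., last digit at the 10^0 place).
Difference: 31.7238 L; keep the coarser place, 10^0.
Result: 32 L.

32 L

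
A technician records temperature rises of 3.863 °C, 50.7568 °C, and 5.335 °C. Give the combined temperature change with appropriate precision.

3.863 °C + 50.7568 °C + 5.335 °C = 59.9548 °C.
Addition/subtraction keeps the fewest decimal places: 3.863 → 3 decimal places, 50.7568 → 4 decimal places, 5.335 → 3 decimal places; limit is 3.
Rounded to 3 decimal places: 59.955 °C.

59.955 °C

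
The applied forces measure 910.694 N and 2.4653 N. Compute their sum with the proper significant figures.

910.694 N + 2.4653 N = 913.1593 N.
Addition/subtraction keeps the fewest decimal places: 910.694 → 3 decimal places, 2.4653 → 4 decimal places; limit is 3.
Rounded to 3 decimal places: 913.159 N.

913.159 N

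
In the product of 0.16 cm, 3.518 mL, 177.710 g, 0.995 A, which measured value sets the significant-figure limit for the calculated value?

0.16 cm → 2 s.f.; 3.518 mL → 4 s.f.; 177.710 g → 6 s.f.; 0.995 A → 3 s.f.
The fewest is 2 significant figures, from 0.16 cm.

0.16 cm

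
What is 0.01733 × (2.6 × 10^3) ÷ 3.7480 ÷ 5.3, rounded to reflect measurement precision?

0.01733 × (2.6 × 10^3) ÷ 3.7480 ÷ 5.3 = 2.26827893115…
Multiplication/division keeps the fewest significant figures: 0.01733 → 4 s.f., 2.6 × 10^3 → 2 s.f., 3.7480 → 5 s.f., 5.3 → 2 s.f.; limit is 2.
Rounded to 2 significant figures: 2.3.

2.3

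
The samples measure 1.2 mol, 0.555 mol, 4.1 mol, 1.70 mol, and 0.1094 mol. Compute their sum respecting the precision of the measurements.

7.7 mol

1.2 mol + 0.555 mol + 4.1 mol + 1.70 mol + 0.1094 mol = 7.6644 mol.
Addition/subtraction keeps the fewest decimal places: 1.2 → 1 decimal place, 0.555 → 3 decimal places, 4.1 → 1 decimal place, 1.70 → 2 decimal places, 0.1094 → 4 decimal places; limit is 1.
Rounded to 1 decimal place: 7.7 mol.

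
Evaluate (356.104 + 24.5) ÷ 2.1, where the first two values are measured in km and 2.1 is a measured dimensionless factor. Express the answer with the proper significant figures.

1.8 × 10² km

356.104 km + 24.5 km = 380.604 km; the sum is limited to 1 decimal place (4 s.f.).
Carrying full precision, 380.604 ÷ 2.1 = 181.24 km; 2.1 has 2 s.f., so the result keeps min(4, 2) = 2 s.f.
Rounded to 2 significant figures: 1.8 × 10² km.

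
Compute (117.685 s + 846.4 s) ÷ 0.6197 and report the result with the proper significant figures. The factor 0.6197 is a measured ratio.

117.685 s + 846.4 s = 964.085 s; the sum is limited to 1 decimal place (4 s.f.).
Carrying full precision, 964.085 ÷ 0.6197 = 1555.72857834… s; 0.6197 has 4 s.f., so the result keeps min(4, 4) = 4 s.f.
Rounded to 4 significant figures: 1556 s.

1556 s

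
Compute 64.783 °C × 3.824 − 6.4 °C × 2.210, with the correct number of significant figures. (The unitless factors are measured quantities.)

64.783 × 3.824 = 247.730192 → 2.477 × 10² °C (4 s.f., last digit at the 10^-1 place).
6.4 × 2.210 = 14.144 → 14 °C (2 s.f., last digit at the 10^0 place).
Difference: 233.586192 °C; keep the coarser place, 10^0.
Result: 234 °C.

234 °C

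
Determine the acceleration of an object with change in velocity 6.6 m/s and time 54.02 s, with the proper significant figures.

acceleration = 6.6 m/s ÷ 54.02 s = 0.122176971492… m/s².
6.6 has 2 significant figures; 54.02 has 4.
Division/multiplication keeps the fewest: 2 significant figures.
Rounded: 1.2 × 10⁻¹ m/s².

1.2 × 10⁻¹ m/s²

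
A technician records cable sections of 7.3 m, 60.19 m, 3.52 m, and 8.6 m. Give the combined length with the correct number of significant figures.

7.3 m + 60.19 m + 3.52 m + 8.6 m = 79.61 m.
Addition/subtraction keeps the fewest decimal places: 7.3 → 1 decimal place, 60.19 → 2 decimal places, 3.52 → 2 decimal places, 8.6 → 1 decimal place; limit is 1.
Rounded to 1 decimal place: 79.6 m.

79.6 m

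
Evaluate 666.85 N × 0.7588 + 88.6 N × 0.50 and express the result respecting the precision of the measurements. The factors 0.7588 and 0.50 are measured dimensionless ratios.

666.85 × 0.7588 = 506.00578 → 506.0 N (4 s.f., last digit at the 10^-1 place).
88.6 × 0.50 = 44.3 → 44 N (2 s.f., last digit at the 10^0 place).
Sum: 550.30578 N; keep the coarser place, 10^0.
Result: 550. N.

550. N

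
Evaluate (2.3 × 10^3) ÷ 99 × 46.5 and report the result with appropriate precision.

1.1 × 10^3

(2.3 × 10^3) ÷ 99 × 46.5 = 1080.3030303…
Multiplication/division keeps the fewest significant figures: 2.3 × 10^3 → 2 s.f., 99 → 2 s.f., 46.5 → 3 s.f.; limit is 2.
Rounded to 2 significant figures: 1.1 × 10^3.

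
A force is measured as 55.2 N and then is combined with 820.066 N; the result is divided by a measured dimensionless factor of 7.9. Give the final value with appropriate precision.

1.1 × 10² N

55.2 N + 820.066 N = 875.266 N; the sum is limited to 1 decimal place (4 s.f.).
Carrying full precision, 875.266 ÷ 7.9 = 110.793164557… N; 7.9 has 2 s.f., so the result keeps min(4, 2) = 2 s.f.
Rounded to 2 significant figures: 1.1 × 10² N.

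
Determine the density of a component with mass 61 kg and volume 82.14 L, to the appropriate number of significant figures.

0.74 kg/L

density = 61 kg ÷ 82.14 L = 0.742634526418… kg/L.
61 has 2 significant figures; 82.14 has 4.
Division/multiplication keeps the fewest: 2 significant figures.
Rounded: 0.74 kg/L.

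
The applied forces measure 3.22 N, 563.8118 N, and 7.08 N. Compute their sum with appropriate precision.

5.7411 × 10^2 N

3.22 N + 563.8118 N + 7.08 N = 574.1118 N.
Addition/subtraction keeps the fewest decimal places: 3.22 → 2 decimal places, 563.8118 → 4 decimal places, 7.08 → 2 decimal places; limit is 2.
Rounded to 2 decimal places: 5.7411 × 10^2 N.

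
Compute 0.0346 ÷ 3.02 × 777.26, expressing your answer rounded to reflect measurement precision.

0.0346 ÷ 3.02 × 777.26 = 8.90503178808…
Multiplication/division keeps the fewest significant figures: 0.0346 → 3 s.f., 3.02 → 3 s.f., 777.26 → 5 s.f.; limit is 3.
Rounded to 3 significant figures: 8.91.

8.91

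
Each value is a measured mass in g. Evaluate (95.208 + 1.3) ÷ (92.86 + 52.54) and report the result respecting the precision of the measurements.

95.208 + 1.3 = 96.508, limited to 1 d.p. → 3 s.f.; 92.86 + 52.54 = 145.40, limited to 2 d.p. → 5 s.f.
Carrying full precision, 96.508 ÷ 145.40 = 0.663741403026…; keep min(3, 5) = 3 s.f.
Rounded to 3 significant figures: 0.664.

0.664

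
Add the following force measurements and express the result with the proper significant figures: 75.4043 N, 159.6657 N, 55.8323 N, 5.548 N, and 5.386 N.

301.836 N

75.4043 N + 159.6657 N + 55.8323 N + 5.548 N + 5.386 N = 301.8363 N.
Addition/subtraction keeps the fewest decimal places: 75.4043 → 4 decimal places, 159.6657 → 4 decimal places, 55.8323 → 4 decimal places, 5.548 → 3 decimal places, 5.386 → 3 decimal places; limit is 3.
Rounded to 3 decimal places: 301.836 N.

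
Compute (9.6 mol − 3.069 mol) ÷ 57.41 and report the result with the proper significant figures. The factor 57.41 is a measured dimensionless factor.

0.11 mol

9.6 mol − 3.069 mol = 6.531 mol; the difference is limited to 1 decimal place (2 s.f.).
Carrying full precision, 6.531 ÷ 57.41 = 0.113760668873… mol; 57.41 has 4 s.f., so the result keeps min(2, 4) = 2 s.f.
Rounded to 2 significant figures: 0.11 mol.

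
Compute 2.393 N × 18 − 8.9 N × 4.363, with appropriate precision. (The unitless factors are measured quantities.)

2.393 × 18 = 43.074 → 43 N (2 s.f., last digit at the 10^0 place).
8.9 × 4.363 = 38.8307 → 39 N (2 s.f., last digit at the 10^0 place).
Difference: 4.2433 N; keep the coarser place, 10^0.
Result: 4 N.

4 N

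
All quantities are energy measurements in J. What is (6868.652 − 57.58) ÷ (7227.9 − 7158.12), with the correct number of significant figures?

97.6

6868.652 − 57.58 = 6811.072, limited to 2 d.p. → 6 s.f.; 7227.9 − 7158.12 = 69.78, limited to 1 d.p. → 3 s.f.
Carrying full precision, 6811.072 ÷ 69.78 = 97.6077959301…; keep min(6, 3) = 3 s.f.
Rounded to 3 significant figures: 97.6.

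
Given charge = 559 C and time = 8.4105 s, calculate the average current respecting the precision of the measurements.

average current = 559 C ÷ 8.4105 s = 66.4645383747… A.
559 has 3 significant figures; 8.4105 has 5.
Division/multiplication keeps the fewest: 3 significant figures.
Rounded: 66.5 A.

66.5 A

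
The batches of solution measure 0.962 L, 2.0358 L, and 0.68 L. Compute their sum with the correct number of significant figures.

3.68 L

0.962 L + 2.0358 L + 0.68 L = 3.6778 L.
Addition/subtraction keeps the fewest decimal places: 0.962 → 3 decimal places, 2.0358 → 4 decimal places, 0.68 → 2 decimal places; limit is 2.
Rounded to 2 decimal places: 3.68 L.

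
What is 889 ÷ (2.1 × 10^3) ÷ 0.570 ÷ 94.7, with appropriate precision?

0.0078

889 ÷ (2.1 × 10^3) ÷ 0.570 ÷ 94.7 = 0.00784255605575…
Multiplication/division keeps the fewest significant figures: 889 → 3 s.f., 2.1 × 10^3 → 2 s.f., 0.570 → 3 s.f., 94.7 → 3 s.f.; limit is 2.
Rounded to 2 significant figures: 0.0078.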